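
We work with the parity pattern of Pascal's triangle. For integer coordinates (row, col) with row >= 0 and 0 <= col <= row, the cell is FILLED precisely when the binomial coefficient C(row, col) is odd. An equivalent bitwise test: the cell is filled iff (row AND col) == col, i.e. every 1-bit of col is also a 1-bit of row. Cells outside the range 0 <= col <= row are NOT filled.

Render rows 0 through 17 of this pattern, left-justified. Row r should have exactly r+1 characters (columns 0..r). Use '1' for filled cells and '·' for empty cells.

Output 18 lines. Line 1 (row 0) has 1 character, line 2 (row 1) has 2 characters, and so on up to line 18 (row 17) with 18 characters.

Answer: 1
11
1·1
1111
1···1
11··11
1·1·1·1
11111111
1·······1
11······11
1·1·····1·1
1111····1111
1···1···1···1
11··11··11··11
1·1·1·1·1·1·1·1
1111111111111111
1···············1
11··············11

Derivation:
r0=0: 1
r1=1: 11
r2=10: 1·1
r3=11: 1111
r4=100: 1···1
r5=101: 11··11
r6=110: 1·1·1·1
r7=111: 11111111
r8=1000: 1·······1
r9=1001: 11······11
r10=1010: 1·1·····1·1
r11=1011: 1111····1111
r12=1100: 1···1···1···1
r13=1101: 11··11··11··11
r14=1110: 1·1·1·1·1·1·1·1
r15=1111: 1111111111111111
r16=10000: 1···············1
r17=10001: 11··············11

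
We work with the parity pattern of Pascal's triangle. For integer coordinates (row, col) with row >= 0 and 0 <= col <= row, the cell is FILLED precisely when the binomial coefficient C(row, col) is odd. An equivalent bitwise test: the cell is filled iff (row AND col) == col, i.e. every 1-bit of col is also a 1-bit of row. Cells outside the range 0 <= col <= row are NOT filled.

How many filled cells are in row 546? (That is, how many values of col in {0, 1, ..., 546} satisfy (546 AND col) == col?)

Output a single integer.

Answer: 8

Derivation:
546 in binary = 1000100010
popcount(546) = number of 1-bits in 1000100010 = 3
A col c satisfies (546 AND c) == c iff every set bit of c is also set in 546; each of the 3 set bits of 546 can independently be on or off in c.
count = 2^3 = 8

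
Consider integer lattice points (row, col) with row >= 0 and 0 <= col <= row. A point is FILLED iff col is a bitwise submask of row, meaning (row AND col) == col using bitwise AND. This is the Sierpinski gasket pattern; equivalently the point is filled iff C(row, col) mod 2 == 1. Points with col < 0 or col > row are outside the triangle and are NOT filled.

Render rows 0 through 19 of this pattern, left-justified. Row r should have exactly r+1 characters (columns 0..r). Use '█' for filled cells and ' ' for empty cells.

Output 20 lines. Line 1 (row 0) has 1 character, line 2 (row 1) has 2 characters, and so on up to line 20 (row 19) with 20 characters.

Answer: █
██
█ █
████
█   █
██  ██
█ █ █ █
████████
█       █
██      ██
█ █     █ █
████    ████
█   █   █   █
██  ██  ██  ██
█ █ █ █ █ █ █ █
████████████████
█               █
██              ██
█ █             █ █
████            ████

Derivation:
r0=0: █
r1=1: ██
r2=10: █ █
r3=11: ████
r4=100: █   █
r5=101: ██  ██
r6=110: █ █ █ █
r7=111: ████████
r8=1000: █       █
r9=1001: ██      ██
r10=1010: █ █     █ █
r11=1011: ████    ████
r12=1100: █   █   █   █
r13=1101: ██  ██  ██  ██
r14=1110: █ █ █ █ █ █ █ █
r15=1111: ████████████████
r16=10000: █               █
r17=10001: ██              ██
r18=10010: █ █             █ █
r19=10011: ████            ████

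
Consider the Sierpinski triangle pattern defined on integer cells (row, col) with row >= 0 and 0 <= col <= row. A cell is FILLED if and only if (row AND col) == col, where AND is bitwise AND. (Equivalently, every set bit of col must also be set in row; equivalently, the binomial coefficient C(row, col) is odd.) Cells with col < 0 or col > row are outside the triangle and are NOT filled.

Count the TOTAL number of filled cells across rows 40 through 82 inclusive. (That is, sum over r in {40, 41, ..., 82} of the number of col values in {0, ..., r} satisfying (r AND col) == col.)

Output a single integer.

r40=101000 pc2: +4 =4
r41=101001 pc3: +8 =12
r42=101010 pc3: +8 =20
r43=101011 pc4: +16 =36
r44=101100 pc3: +8 =44
r45=101101 pc4: +16 =60
r46=101110 pc4: +16 =76
r47=101111 pc5: +32 =108
r48=110000 pc2: +4 =112
r49=110001 pc3: +8 =120
r50=110010 pc3: +8 =128
r51=110011 pc4: +16 =144
r52=110100 pc3: +8 =152
r53=110101 pc4: +16 =168
r54=110110 pc4: +16 =184
r55=110111 pc5: +32 =216
r56=111000 pc3: +8 =224
r57=111001 pc4: +16 =240
r58=111010 pc4: +16 =256
r59=111011 pc5: +32 =288
r60=111100 pc4: +16 =304
r61=111101 pc5: +32 =336
r62=111110 pc5: +32 =368
r63=111111 pc6: +64 =432
r64=1000000 pc1: +2 =434
r65=1000001 pc2: +4 =438
r66=1000010 pc2: +4 =442
r67=1000011 pc3: +8 =450
r68=1000100 pc2: +4 =454
r69=1000101 pc3: +8 =462
r70=1000110 pc3: +8 =470
r71=1000111 pc4: +16 =486
r72=1001000 pc2: +4 =490
r73=1001001 pc3: +8 =498
r74=1001010 pc3: +8 =506
r75=1001011 pc4: +16 =522
r76=1001100 pc3: +8 =530
r77=1001101 pc4: +16 =546
r78=1001110 pc4: +16 =562
r79=1001111 pc5: +32 =594
r80=1010000 pc2: +4 =598
r81=1010001 pc3: +8 =606
r82=1010010 pc3: +8 =614

Answer: 614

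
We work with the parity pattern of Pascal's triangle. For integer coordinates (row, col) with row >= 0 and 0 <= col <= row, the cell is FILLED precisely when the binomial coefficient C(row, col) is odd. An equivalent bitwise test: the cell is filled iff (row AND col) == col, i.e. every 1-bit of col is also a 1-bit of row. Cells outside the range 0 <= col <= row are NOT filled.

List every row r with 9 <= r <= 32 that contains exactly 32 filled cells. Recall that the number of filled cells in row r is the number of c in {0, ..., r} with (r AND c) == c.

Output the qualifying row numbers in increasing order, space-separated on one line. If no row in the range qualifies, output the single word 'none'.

Row r has 2^popcount(r) filled cells, so we need popcount(r) = log2(32) = 5.
Scan r = 9..32 and keep those with exactly 5 one-bits:
r=9=1001 popcount=2 -> skip
r=10=1010 popcount=2 -> skip
r=11=1011 popcount=3 -> skip
r=12=1100 popcount=2 -> skip
r=13=1101 popcount=3 -> skip
r=14=1110 popcount=3 -> skip
r=15=1111 popcount=4 -> skip
r=16=10000 popcount=1 -> skip
r=17=10001 popcount=2 -> skip
r=18=10010 popcount=2 -> skip
r=19=10011 popcount=3 -> skip
r=20=10100 popcount=2 -> skip
r=21=10101 popcount=3 -> skip
r=22=10110 popcount=3 -> skip
r=23=10111 popcount=4 -> skip
r=24=11000 popcount=2 -> skip
r=25=11001 popcount=3 -> skip
r=26=11010 popcount=3 -> skip
r=27=11011 popcount=4 -> skip
r=28=11100 popcount=3 -> skip
r=29=11101 popcount=4 -> skip
r=30=11110 popcount=4 -> skip
r=31=11111 popcount=5 -> KEEP
r=32=100000 popcount=1 -> skip
Kept rows: 31

Answer: 31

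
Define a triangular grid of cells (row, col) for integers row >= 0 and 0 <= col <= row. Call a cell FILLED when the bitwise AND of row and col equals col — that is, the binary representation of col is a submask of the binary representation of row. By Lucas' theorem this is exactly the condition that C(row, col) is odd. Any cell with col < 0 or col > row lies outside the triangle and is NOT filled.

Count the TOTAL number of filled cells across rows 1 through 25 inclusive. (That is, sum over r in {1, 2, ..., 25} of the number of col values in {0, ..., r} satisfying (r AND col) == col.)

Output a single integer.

Answer: 146

Derivation:
r1=1 pc1: +2 =2
r2=10 pc1: +2 =4
r3=11 pc2: +4 =8
r4=100 pc1: +2 =10
r5=101 pc2: +4 =14
r6=110 pc2: +4 =18
r7=111 pc3: +8 =26
r8=1000 pc1: +2 =28
r9=1001 pc2: +4 =32
r10=1010 pc2: +4 =36
r11=1011 pc3: +8 =44
r12=1100 pc2: +4 =48
r13=1101 pc3: +8 =56
r14=1110 pc3: +8 =64
r15=1111 pc4: +16 =80
r16=10000 pc1: +2 =82
r17=10001 pc2: +4 =86
r18=10010 pc2: +4 =90
r19=10011 pc3: +8 =98
r20=10100 pc2: +4 =102
r21=10101 pc3: +8 =110
r22=10110 pc3: +8 =118
r23=10111 pc4: +16 =134
r24=11000 pc2: +4 =138
r25=11001 pc3: +8 =146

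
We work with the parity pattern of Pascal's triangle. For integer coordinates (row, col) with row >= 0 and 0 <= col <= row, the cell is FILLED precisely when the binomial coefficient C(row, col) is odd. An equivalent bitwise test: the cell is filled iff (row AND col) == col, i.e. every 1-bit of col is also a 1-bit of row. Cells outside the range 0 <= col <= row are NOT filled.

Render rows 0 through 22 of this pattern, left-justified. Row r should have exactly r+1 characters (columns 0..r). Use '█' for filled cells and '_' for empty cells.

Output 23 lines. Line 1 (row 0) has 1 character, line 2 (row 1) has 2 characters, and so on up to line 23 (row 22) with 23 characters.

Answer: █
██
█_█
████
█___█
██__██
█_█_█_█
████████
█_______█
██______██
█_█_____█_█
████____████
█___█___█___█
██__██__██__██
█_█_█_█_█_█_█_█
████████████████
█_______________█
██______________██
█_█_____________█_█
████____________████
█___█___________█___█
██__██__________██__██
█_█_█_█_________█_█_█_█

Derivation:
r0=0: █
r1=1: ██
r2=10: █_█
r3=11: ████
r4=100: █___█
r5=101: ██__██
r6=110: █_█_█_█
r7=111: ████████
r8=1000: █_______█
r9=1001: ██______██
r10=1010: █_█_____█_█
r11=1011: ████____████
r12=1100: █___█___█___█
r13=1101: ██__██__██__██
r14=1110: █_█_█_█_█_█_█_█
r15=1111: ████████████████
r16=10000: █_______________█
r17=10001: ██______________██
r18=10010: █_█_____________█_█
r19=10011: ████____________████
r20=10100: █___█___________█___█
r21=10101: ██__██__________██__██
r22=10110: █_█_█_█_________█_█_█_█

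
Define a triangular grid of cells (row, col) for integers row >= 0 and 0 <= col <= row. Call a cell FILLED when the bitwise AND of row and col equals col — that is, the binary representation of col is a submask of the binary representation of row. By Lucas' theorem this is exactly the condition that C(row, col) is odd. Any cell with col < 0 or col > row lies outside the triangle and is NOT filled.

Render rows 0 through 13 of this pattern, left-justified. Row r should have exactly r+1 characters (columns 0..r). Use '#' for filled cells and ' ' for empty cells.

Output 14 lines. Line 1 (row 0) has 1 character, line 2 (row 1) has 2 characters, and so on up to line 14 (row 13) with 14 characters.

Answer: #
##
# #
####
#   #
##  ##
# # # #
########
#       #
##      ##
# #     # #
####    ####
#   #   #   #
##  ##  ##  ##

Derivation:
r0=0: #
r1=1: ##
r2=10: # #
r3=11: ####
r4=100: #   #
r5=101: ##  ##
r6=110: # # # #
r7=111: ########
r8=1000: #       #
r9=1001: ##      ##
r10=1010: # #     # #
r11=1011: ####    ####
r12=1100: #   #   #   #
r13=1101: ##  ##  ##  ##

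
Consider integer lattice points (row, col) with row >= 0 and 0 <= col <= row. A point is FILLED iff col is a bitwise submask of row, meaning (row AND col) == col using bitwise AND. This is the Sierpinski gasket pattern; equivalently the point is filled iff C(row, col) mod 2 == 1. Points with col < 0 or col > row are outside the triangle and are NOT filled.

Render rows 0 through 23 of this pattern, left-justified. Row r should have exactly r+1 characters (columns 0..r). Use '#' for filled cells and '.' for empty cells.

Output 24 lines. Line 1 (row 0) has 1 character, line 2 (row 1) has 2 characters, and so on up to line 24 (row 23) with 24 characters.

r0=0: #
r1=1: ##
r2=10: #.#
r3=11: ####
r4=100: #...#
r5=101: ##..##
r6=110: #.#.#.#
r7=111: ########
r8=1000: #.......#
r9=1001: ##......##
r10=1010: #.#.....#.#
r11=1011: ####....####
r12=1100: #...#...#...#
r13=1101: ##..##..##..##
r14=1110: #.#.#.#.#.#.#.#
r15=1111: ################
r16=10000: #...............#
r17=10001: ##..............##
r18=10010: #.#.............#.#
r19=10011: ####............####
r20=10100: #...#...........#...#
r21=10101: ##..##..........##..##
r22=10110: #.#.#.#.........#.#.#.#
r23=10111: ########........########

Answer: #
##
#.#
####
#...#
##..##
#.#.#.#
########
#.......#
##......##
#.#.....#.#
####....####
#...#...#...#
##..##..##..##
#.#.#.#.#.#.#.#
################
#...............#
##..............##
#.#.............#.#
####............####
#...#...........#...#
##..##..........##..##
#.#.#.#.........#.#.#.#
########........########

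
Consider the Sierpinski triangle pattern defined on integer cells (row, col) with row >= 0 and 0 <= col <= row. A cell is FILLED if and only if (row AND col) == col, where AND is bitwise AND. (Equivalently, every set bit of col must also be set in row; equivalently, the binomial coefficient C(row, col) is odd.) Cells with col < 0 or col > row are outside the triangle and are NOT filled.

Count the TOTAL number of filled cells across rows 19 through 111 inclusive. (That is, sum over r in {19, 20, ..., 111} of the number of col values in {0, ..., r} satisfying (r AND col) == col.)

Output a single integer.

r19=10011 pc3: +8 =8
r20=10100 pc2: +4 =12
r21=10101 pc3: +8 =20
r22=10110 pc3: +8 =28
r23=10111 pc4: +16 =44
r24=11000 pc2: +4 =48
r25=11001 pc3: +8 =56
r26=11010 pc3: +8 =64
r27=11011 pc4: +16 =80
r28=11100 pc3: +8 =88
r29=11101 pc4: +16 =104
r30=11110 pc4: +16 =120
r31=11111 pc5: +32 =152
r32=100000 pc1: +2 =154
r33=100001 pc2: +4 =158
r34=100010 pc2: +4 =162
r35=100011 pc3: +8 =170
r36=100100 pc2: +4 =174
r37=100101 pc3: +8 =182
r38=100110 pc3: +8 =190
r39=100111 pc4: +16 =206
r40=101000 pc2: +4 =210
r41=101001 pc3: +8 =218
r42=101010 pc3: +8 =226
r43=101011 pc4: +16 =242
r44=101100 pc3: +8 =250
r45=101101 pc4: +16 =266
r46=101110 pc4: +16 =282
r47=101111 pc5: +32 =314
r48=110000 pc2: +4 =318
r49=110001 pc3: +8 =326
r50=110010 pc3: +8 =334
r51=110011 pc4: +16 =350
r52=110100 pc3: +8 =358
r53=110101 pc4: +16 =374
r54=110110 pc4: +16 =390
r55=110111 pc5: +32 =422
r56=111000 pc3: +8 =430
r57=111001 pc4: +16 =446
r58=111010 pc4: +16 =462
r59=111011 pc5: +32 =494
r60=111100 pc4: +16 =510
r61=111101 pc5: +32 =542
r62=111110 pc5: +32 =574
r63=111111 pc6: +64 =638
r64=1000000 pc1: +2 =640
r65=1000001 pc2: +4 =644
r66=1000010 pc2: +4 =648
r67=1000011 pc3: +8 =656
r68=1000100 pc2: +4 =660
r69=1000101 pc3: +8 =668
r70=1000110 pc3: +8 =676
r71=1000111 pc4: +16 =692
r72=1001000 pc2: +4 =696
r73=1001001 pc3: +8 =704
r74=1001010 pc3: +8 =712
r75=1001011 pc4: +16 =728
r76=1001100 pc3: +8 =736
r77=1001101 pc4: +16 =752
r78=1001110 pc4: +16 =768
r79=1001111 pc5: +32 =800
r80=1010000 pc2: +4 =804
r81=1010001 pc3: +8 =812
r82=1010010 pc3: +8 =820
r83=1010011 pc4: +16 =836
r84=1010100 pc3: +8 =844
r85=1010101 pc4: +16 =860
r86=1010110 pc4: +16 =876
r87=1010111 pc5: +32 =908
r88=1011000 pc3: +8 =916
r89=1011001 pc4: +16 =932
r90=1011010 pc4: +16 =948
r91=1011011 pc5: +32 =980
r92=1011100 pc4: +16 =996
r93=1011101 pc5: +32 =1028
r94=1011110 pc5: +32 =1060
r95=1011111 pc6: +64 =1124
r96=1100000 pc2: +4 =1128
r97=1100001 pc3: +8 =1136
r98=1100010 pc3: +8 =1144
r99=1100011 pc4: +16 =1160
r100=1100100 pc3: +8 =1168
r101=1100101 pc4: +16 =1184
r102=1100110 pc4: +16 =1200
r103=1100111 pc5: +32 =1232
r104=1101000 pc3: +8 =1240
r105=1101001 pc4: +16 =1256
r106=1101010 pc4: +16 =1272
r107=1101011 pc5: +32 =1304
r108=1101100 pc4: +16 =1320
r109=1101101 pc5: +32 =1352
r110=1101110 pc5: +32 =1384
r111=1101111 pc6: +64 =1448

Answer: 1448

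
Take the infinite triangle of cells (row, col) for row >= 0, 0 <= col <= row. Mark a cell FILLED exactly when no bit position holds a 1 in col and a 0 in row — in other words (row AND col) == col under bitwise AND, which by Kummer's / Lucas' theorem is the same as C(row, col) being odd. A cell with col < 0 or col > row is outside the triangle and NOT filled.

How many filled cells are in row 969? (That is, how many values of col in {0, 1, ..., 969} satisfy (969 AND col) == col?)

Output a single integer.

969 in binary = 1111001001
popcount(969) = number of 1-bits in 1111001001 = 6
A col c satisfies (969 AND c) == c iff every set bit of c is also set in 969; each of the 6 set bits of 969 can independently be on or off in c.
count = 2^6 = 64

Answer: 64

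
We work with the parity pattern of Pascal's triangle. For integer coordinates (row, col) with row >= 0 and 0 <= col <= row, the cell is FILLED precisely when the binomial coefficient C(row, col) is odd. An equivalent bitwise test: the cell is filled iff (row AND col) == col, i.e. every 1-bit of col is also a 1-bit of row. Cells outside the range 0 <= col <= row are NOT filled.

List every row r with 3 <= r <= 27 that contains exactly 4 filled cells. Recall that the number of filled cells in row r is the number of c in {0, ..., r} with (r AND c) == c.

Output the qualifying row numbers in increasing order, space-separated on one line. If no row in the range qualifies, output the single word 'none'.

Row r has 2^popcount(r) filled cells, so we need popcount(r) = log2(4) = 2.
Scan r = 3..27 and keep those with exactly 2 one-bits:
r=3=11 popcount=2 -> KEEP
r=4=100 popcount=1 -> skip
r=5=101 popcount=2 -> KEEP
r=6=110 popcount=2 -> KEEP
r=7=111 popcount=3 -> skip
r=8=1000 popcount=1 -> skip
r=9=1001 popcount=2 -> KEEP
r=10=1010 popcount=2 -> KEEP
r=11=1011 popcount=3 -> skip
r=12=1100 popcount=2 -> KEEP
r=13=1101 popcount=3 -> skip
r=14=1110 popcount=3 -> skip
r=15=1111 popcount=4 -> skip
r=16=10000 popcount=1 -> skip
r=17=10001 popcount=2 -> KEEP
r=18=10010 popcount=2 -> KEEP
r=19=10011 popcount=3 -> skip
r=20=10100 popcount=2 -> KEEP
r=21=10101 popcount=3 -> skip
r=22=10110 popcount=3 -> skip
r=23=10111 popcount=4 -> skip
r=24=11000 popcount=2 -> KEEP
r=25=11001 popcount=3 -> skip
r=26=11010 popcount=3 -> skip
r=27=11011 popcount=4 -> skip
Kept rows: 3 5 6 9 10 12 17 18 20 24

Answer: 3 5 6 9 10 12 17 18 20 24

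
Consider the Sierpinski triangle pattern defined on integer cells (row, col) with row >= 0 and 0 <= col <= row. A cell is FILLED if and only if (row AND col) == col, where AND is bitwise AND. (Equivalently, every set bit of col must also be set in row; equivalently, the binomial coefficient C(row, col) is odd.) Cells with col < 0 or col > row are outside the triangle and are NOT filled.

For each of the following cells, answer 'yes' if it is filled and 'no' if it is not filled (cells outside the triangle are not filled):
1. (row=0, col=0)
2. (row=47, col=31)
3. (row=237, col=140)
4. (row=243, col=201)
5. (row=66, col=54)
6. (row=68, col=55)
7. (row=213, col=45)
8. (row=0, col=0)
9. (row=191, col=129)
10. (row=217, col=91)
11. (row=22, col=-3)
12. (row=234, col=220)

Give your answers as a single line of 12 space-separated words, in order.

(0,0): row=0b0, col=0b0, row AND col = 0b0 = 0; 0 == 0 -> filled
(47,31): row=0b101111, col=0b11111, row AND col = 0b1111 = 15; 15 != 31 -> empty
(237,140): row=0b11101101, col=0b10001100, row AND col = 0b10001100 = 140; 140 == 140 -> filled
(243,201): row=0b11110011, col=0b11001001, row AND col = 0b11000001 = 193; 193 != 201 -> empty
(66,54): row=0b1000010, col=0b110110, row AND col = 0b10 = 2; 2 != 54 -> empty
(68,55): row=0b1000100, col=0b110111, row AND col = 0b100 = 4; 4 != 55 -> empty
(213,45): row=0b11010101, col=0b101101, row AND col = 0b101 = 5; 5 != 45 -> empty
(0,0): row=0b0, col=0b0, row AND col = 0b0 = 0; 0 == 0 -> filled
(191,129): row=0b10111111, col=0b10000001, row AND col = 0b10000001 = 129; 129 == 129 -> filled
(217,91): row=0b11011001, col=0b1011011, row AND col = 0b1011001 = 89; 89 != 91 -> empty
(22,-3): col outside [0, 22] -> not filled
(234,220): row=0b11101010, col=0b11011100, row AND col = 0b11001000 = 200; 200 != 220 -> empty

Answer: yes no yes no no no no yes yes no no no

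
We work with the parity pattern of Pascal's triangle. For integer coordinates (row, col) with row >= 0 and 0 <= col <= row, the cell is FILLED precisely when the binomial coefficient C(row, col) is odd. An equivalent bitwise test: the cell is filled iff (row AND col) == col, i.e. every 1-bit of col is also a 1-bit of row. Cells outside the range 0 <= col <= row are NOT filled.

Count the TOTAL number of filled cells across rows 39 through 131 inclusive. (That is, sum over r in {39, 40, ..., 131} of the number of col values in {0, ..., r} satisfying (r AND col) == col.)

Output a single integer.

Answer: 1924

Derivation:
r39=100111 pc4: +16 =16
r40=101000 pc2: +4 =20
r41=101001 pc3: +8 =28
r42=101010 pc3: +8 =36
r43=101011 pc4: +16 =52
r44=101100 pc3: +8 =60
r45=101101 pc4: +16 =76
r46=101110 pc4: +16 =92
r47=101111 pc5: +32 =124
r48=110000 pc2: +4 =128
r49=110001 pc3: +8 =136
r50=110010 pc3: +8 =144
r51=110011 pc4: +16 =160
r52=110100 pc3: +8 =168
r53=110101 pc4: +16 =184
r54=110110 pc4: +16 =200
r55=110111 pc5: +32 =232
r56=111000 pc3: +8 =240
r57=111001 pc4: +16 =256
r58=111010 pc4: +16 =272
r59=111011 pc5: +32 =304
r60=111100 pc4: +16 =320
r61=111101 pc5: +32 =352
r62=111110 pc5: +32 =384
r63=111111 pc6: +64 =448
r64=1000000 pc1: +2 =450
r65=1000001 pc2: +4 =454
r66=1000010 pc2: +4 =458
r67=1000011 pc3: +8 =466
r68=1000100 pc2: +4 =470
r69=1000101 pc3: +8 =478
r70=1000110 pc3: +8 =486
r71=1000111 pc4: +16 =502
r72=1001000 pc2: +4 =506
r73=1001001 pc3: +8 =514
r74=1001010 pc3: +8 =522
r75=1001011 pc4: +16 =538
r76=1001100 pc3: +8 =546
r77=1001101 pc4: +16 =562
r78=1001110 pc4: +16 =578
r79=1001111 pc5: +32 =610
r80=1010000 pc2: +4 =614
r81=1010001 pc3: +8 =622
r82=1010010 pc3: +8 =630
r83=1010011 pc4: +16 =646
r84=1010100 pc3: +8 =654
r85=1010101 pc4: +16 =670
r86=1010110 pc4: +16 =686
r87=1010111 pc5: +32 =718
r88=1011000 pc3: +8 =726
r89=1011001 pc4: +16 =742
r90=1011010 pc4: +16 =758
r91=1011011 pc5: +32 =790
r92=1011100 pc4: +16 =806
r93=1011101 pc5: +32 =838
r94=1011110 pc5: +32 =870
r95=1011111 pc6: +64 =934
r96=1100000 pc2: +4 =938
r97=1100001 pc3: +8 =946
r98=1100010 pc3: +8 =954
r99=1100011 pc4: +16 =970
r100=1100100 pc3: +8 =978
r101=1100101 pc4: +16 =994
r102=1100110 pc4: +16 =1010
r103=1100111 pc5: +32 =1042
r104=1101000 pc3: +8 =1050
r105=1101001 pc4: +16 =1066
r106=1101010 pc4: +16 =1082
r107=1101011 pc5: +32 =1114
r108=1101100 pc4: +16 =1130
r109=1101101 pc5: +32 =1162
r110=1101110 pc5: +32 =1194
r111=1101111 pc6: +64 =1258
r112=1110000 pc3: +8 =1266
r113=1110001 pc4: +16 =1282
r114=1110010 pc4: +16 =1298
r115=1110011 pc5: +32 =1330
r116=1110100 pc4: +16 =1346
r117=1110101 pc5: +32 =1378
r118=1110110 pc5: +32 =1410
r119=1110111 pc6: +64 =1474
r120=1111000 pc4: +16 =1490
r121=1111001 pc5: +32 =1522
r122=1111010 pc5: +32 =1554
r123=1111011 pc6: +64 =1618
r124=1111100 pc5: +32 =1650
r125=1111101 pc6: +64 =1714
r126=1111110 pc6: +64 =1778
r127=1111111 pc7: +128 =1906
r128=10000000 pc1: +2 =1908
r129=10000001 pc2: +4 =1912
r130=10000010 pc2: +4 =1916
r131=10000011 pc3: +8 =1924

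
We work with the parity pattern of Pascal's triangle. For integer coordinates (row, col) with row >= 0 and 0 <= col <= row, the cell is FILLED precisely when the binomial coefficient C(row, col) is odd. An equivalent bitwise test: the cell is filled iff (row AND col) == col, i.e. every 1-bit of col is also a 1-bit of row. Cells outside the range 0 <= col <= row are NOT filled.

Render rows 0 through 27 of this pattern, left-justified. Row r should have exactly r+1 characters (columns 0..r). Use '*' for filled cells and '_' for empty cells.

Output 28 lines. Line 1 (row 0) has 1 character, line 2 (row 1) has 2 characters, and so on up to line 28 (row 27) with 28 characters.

Answer: *
**
*_*
****
*___*
**__**
*_*_*_*
********
*_______*
**______**
*_*_____*_*
****____****
*___*___*___*
**__**__**__**
*_*_*_*_*_*_*_*
****************
*_______________*
**______________**
*_*_____________*_*
****____________****
*___*___________*___*
**__**__________**__**
*_*_*_*_________*_*_*_*
********________********
*_______*_______*_______*
**______**______**______**
*_*_____*_*_____*_*_____*_*
****____****____****____****

Derivation:
r0=0: *
r1=1: **
r2=10: *_*
r3=11: ****
r4=100: *___*
r5=101: **__**
r6=110: *_*_*_*
r7=111: ********
r8=1000: *_______*
r9=1001: **______**
r10=1010: *_*_____*_*
r11=1011: ****____****
r12=1100: *___*___*___*
r13=1101: **__**__**__**
r14=1110: *_*_*_*_*_*_*_*
r15=1111: ****************
r16=10000: *_______________*
r17=10001: **______________**
r18=10010: *_*_____________*_*
r19=10011: ****____________****
r20=10100: *___*___________*___*
r21=10101: **__**__________**__**
r22=10110: *_*_*_*_________*_*_*_*
r23=10111: ********________********
r24=11000: *_______*_______*_______*
r25=11001: **______**______**______**
r26=11010: *_*_____*_*_____*_*_____*_*
r27=11011: ****____****____****____****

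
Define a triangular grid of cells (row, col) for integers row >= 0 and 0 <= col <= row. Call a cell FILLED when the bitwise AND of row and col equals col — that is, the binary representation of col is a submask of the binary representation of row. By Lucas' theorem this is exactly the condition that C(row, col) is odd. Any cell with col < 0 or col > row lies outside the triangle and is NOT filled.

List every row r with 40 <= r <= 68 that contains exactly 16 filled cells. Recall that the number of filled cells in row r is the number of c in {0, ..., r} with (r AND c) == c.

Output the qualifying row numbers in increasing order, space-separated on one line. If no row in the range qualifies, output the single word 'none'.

Answer: 43 45 46 51 53 54 57 58 60

Derivation:
Row r has 2^popcount(r) filled cells, so we need popcount(r) = log2(16) = 4.
Scan r = 40..68 and keep those with exactly 4 one-bits:
r=40=101000 popcount=2 -> skip
r=41=101001 popcount=3 -> skip
r=42=101010 popcount=3 -> skip
r=43=101011 popcount=4 -> KEEP
r=44=101100 popcount=3 -> skip
r=45=101101 popcount=4 -> KEEP
r=46=101110 popcount=4 -> KEEP
r=47=101111 popcount=5 -> skip
r=48=110000 popcount=2 -> skip
r=49=110001 popcount=3 -> skip
r=50=110010 popcount=3 -> skip
r=51=110011 popcount=4 -> KEEP
r=52=110100 popcount=3 -> skip
r=53=110101 popcount=4 -> KEEP
r=54=110110 popcount=4 -> KEEP
r=55=110111 popcount=5 -> skip
r=56=111000 popcount=3 -> skip
r=57=111001 popcount=4 -> KEEP
r=58=111010 popcount=4 -> KEEP
r=59=111011 popcount=5 -> skip
r=60=111100 popcount=4 -> KEEP
r=61=111101 popcount=5 -> skip
r=62=111110 popcount=5 -> skip
r=63=111111 popcount=6 -> skip
r=64=1000000 popcount=1 -> skip
r=65=1000001 popcount=2 -> skip
r=66=1000010 popcount=2 -> skip
r=67=1000011 popcount=3 -> skip
r=68=1000100 popcount=2 -> skip
Kept rows: 43 45 46 51 53 54 57 58 60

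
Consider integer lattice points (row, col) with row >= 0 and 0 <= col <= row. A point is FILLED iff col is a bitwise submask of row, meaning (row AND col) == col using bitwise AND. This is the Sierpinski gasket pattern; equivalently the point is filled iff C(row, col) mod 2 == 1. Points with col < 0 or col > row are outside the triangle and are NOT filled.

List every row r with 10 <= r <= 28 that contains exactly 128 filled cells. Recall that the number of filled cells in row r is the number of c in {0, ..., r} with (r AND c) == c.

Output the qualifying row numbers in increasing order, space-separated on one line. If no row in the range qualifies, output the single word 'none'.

Row r has 2^popcount(r) filled cells, so we need popcount(r) = log2(128) = 7.
Scan r = 10..28 and keep those with exactly 7 one-bits:
r=10=1010 popcount=2 -> skip
r=11=1011 popcount=3 -> skip
r=12=1100 popcount=2 -> skip
r=13=1101 popcount=3 -> skip
r=14=1110 popcount=3 -> skip
r=15=1111 popcount=4 -> skip
r=16=10000 popcount=1 -> skip
r=17=10001 popcount=2 -> skip
r=18=10010 popcount=2 -> skip
r=19=10011 popcount=3 -> skip
r=20=10100 popcount=2 -> skip
r=21=10101 popcount=3 -> skip
r=22=10110 popcount=3 -> skip
r=23=10111 popcount=4 -> skip
r=24=11000 popcount=2 -> skip
r=25=11001 popcount=3 -> skip
r=26=11010 popcount=3 -> skip
r=27=11011 popcount=4 -> skip
r=28=11100 popcount=3 -> skip
Kept rows: none

Answer: none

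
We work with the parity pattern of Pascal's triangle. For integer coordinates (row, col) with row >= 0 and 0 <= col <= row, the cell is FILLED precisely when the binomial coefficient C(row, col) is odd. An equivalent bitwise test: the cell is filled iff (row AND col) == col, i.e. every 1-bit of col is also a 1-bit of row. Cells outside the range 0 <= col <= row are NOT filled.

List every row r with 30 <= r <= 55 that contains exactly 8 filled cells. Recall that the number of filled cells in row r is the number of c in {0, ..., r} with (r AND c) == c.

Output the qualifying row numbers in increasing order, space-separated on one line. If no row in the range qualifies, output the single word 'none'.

Row r has 2^popcount(r) filled cells, so we need popcount(r) = log2(8) = 3.
Scan r = 30..55 and keep those with exactly 3 one-bits:
r=30=11110 popcount=4 -> skip
r=31=11111 popcount=5 -> skip
r=32=100000 popcount=1 -> skip
r=33=100001 popcount=2 -> skip
r=34=100010 popcount=2 -> skip
r=35=100011 popcount=3 -> KEEP
r=36=100100 popcount=2 -> skip
r=37=100101 popcount=3 -> KEEP
r=38=100110 popcount=3 -> KEEP
r=39=100111 popcount=4 -> skip
r=40=101000 popcount=2 -> skip
r=41=101001 popcount=3 -> KEEP
r=42=101010 popcount=3 -> KEEP
r=43=101011 popcount=4 -> skip
r=44=101100 popcount=3 -> KEEP
r=45=101101 popcount=4 -> skip
r=46=101110 popcount=4 -> skip
r=47=101111 popcount=5 -> skip
r=48=110000 popcount=2 -> skip
r=49=110001 popcount=3 -> KEEP
r=50=110010 popcount=3 -> KEEP
r=51=110011 popcount=4 -> skip
r=52=110100 popcount=3 -> KEEP
r=53=110101 popcount=4 -> skip
r=54=110110 popcount=4 -> skip
r=55=110111 popcount=5 -> skip
Kept rows: 35 37 38 41 42 44 49 50 52

Answer: 35 37 38 41 42 44 49 50 52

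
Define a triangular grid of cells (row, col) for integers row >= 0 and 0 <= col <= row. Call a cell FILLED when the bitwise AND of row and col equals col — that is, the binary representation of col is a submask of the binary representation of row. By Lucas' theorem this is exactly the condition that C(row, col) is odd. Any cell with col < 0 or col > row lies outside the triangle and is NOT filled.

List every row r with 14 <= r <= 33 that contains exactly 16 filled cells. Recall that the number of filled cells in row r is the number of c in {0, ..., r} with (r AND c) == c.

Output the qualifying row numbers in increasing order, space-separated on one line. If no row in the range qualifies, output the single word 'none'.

Row r has 2^popcount(r) filled cells, so we need popcount(r) = log2(16) = 4.
Scan r = 14..33 and keep those with exactly 4 one-bits:
r=14=1110 popcount=3 -> skip
r=15=1111 popcount=4 -> KEEP
r=16=10000 popcount=1 -> skip
r=17=10001 popcount=2 -> skip
r=18=10010 popcount=2 -> skip
r=19=10011 popcount=3 -> skip
r=20=10100 popcount=2 -> skip
r=21=10101 popcount=3 -> skip
r=22=10110 popcount=3 -> skip
r=23=10111 popcount=4 -> KEEP
r=24=11000 popcount=2 -> skip
r=25=11001 popcount=3 -> skip
r=26=11010 popcount=3 -> skip
r=27=11011 popcount=4 -> KEEP
r=28=11100 popcount=3 -> skip
r=29=11101 popcount=4 -> KEEP
r=30=11110 popcount=4 -> KEEP
r=31=11111 popcount=5 -> skip
r=32=100000 popcount=1 -> skip
r=33=100001 popcount=2 -> skip
Kept rows: 15 23 27 29 30

Answer: 15 23 27 29 30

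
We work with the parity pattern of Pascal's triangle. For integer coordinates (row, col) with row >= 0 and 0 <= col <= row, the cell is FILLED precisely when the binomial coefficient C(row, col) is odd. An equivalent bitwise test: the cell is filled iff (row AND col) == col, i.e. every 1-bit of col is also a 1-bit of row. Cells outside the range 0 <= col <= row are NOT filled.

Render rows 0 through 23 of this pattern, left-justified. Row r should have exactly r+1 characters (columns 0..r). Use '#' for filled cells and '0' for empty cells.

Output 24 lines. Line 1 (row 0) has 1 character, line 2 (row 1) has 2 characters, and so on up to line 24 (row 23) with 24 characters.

Answer: #
##
#0#
####
#000#
##00##
#0#0#0#
########
#0000000#
##000000##
#0#00000#0#
####0000####
#000#000#000#
##00##00##00##
#0#0#0#0#0#0#0#
################
#000000000000000#
##00000000000000##
#0#0000000000000#0#
####000000000000####
#000#00000000000#000#
##00##0000000000##00##
#0#0#0#000000000#0#0#0#
########00000000########

Derivation:
r0=0: #
r1=1: ##
r2=10: #0#
r3=11: ####
r4=100: #000#
r5=101: ##00##
r6=110: #0#0#0#
r7=111: ########
r8=1000: #0000000#
r9=1001: ##000000##
r10=1010: #0#00000#0#
r11=1011: ####0000####
r12=1100: #000#000#000#
r13=1101: ##00##00##00##
r14=1110: #0#0#0#0#0#0#0#
r15=1111: ################
r16=10000: #000000000000000#
r17=10001: ##00000000000000##
r18=10010: #0#0000000000000#0#
r19=10011: ####000000000000####
r20=10100: #000#00000000000#000#
r21=10101: ##00##0000000000##00##
r22=10110: #0#0#0#000000000#0#0#0#
r23=10111: ########00000000########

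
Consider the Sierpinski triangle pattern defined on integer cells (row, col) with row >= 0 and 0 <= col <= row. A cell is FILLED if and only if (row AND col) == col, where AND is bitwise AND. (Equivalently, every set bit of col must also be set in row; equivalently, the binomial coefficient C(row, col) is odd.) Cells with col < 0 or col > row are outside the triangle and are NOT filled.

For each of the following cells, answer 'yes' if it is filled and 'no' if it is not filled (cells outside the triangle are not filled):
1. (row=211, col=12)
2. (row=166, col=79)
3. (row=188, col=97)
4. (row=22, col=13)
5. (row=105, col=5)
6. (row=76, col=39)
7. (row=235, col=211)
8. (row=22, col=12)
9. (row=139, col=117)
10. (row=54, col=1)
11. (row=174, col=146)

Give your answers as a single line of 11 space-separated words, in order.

Answer: no no no no no no no no no no no

Derivation:
(211,12): row=0b11010011, col=0b1100, row AND col = 0b0 = 0; 0 != 12 -> empty
(166,79): row=0b10100110, col=0b1001111, row AND col = 0b110 = 6; 6 != 79 -> empty
(188,97): row=0b10111100, col=0b1100001, row AND col = 0b100000 = 32; 32 != 97 -> empty
(22,13): row=0b10110, col=0b1101, row AND col = 0b100 = 4; 4 != 13 -> empty
(105,5): row=0b1101001, col=0b101, row AND col = 0b1 = 1; 1 != 5 -> empty
(76,39): row=0b1001100, col=0b100111, row AND col = 0b100 = 4; 4 != 39 -> empty
(235,211): row=0b11101011, col=0b11010011, row AND col = 0b11000011 = 195; 195 != 211 -> empty
(22,12): row=0b10110, col=0b1100, row AND col = 0b100 = 4; 4 != 12 -> empty
(139,117): row=0b10001011, col=0b1110101, row AND col = 0b1 = 1; 1 != 117 -> empty
(54,1): row=0b110110, col=0b1, row AND col = 0b0 = 0; 0 != 1 -> empty
(174,146): row=0b10101110, col=0b10010010, row AND col = 0b10000010 = 130; 130 != 146 -> empty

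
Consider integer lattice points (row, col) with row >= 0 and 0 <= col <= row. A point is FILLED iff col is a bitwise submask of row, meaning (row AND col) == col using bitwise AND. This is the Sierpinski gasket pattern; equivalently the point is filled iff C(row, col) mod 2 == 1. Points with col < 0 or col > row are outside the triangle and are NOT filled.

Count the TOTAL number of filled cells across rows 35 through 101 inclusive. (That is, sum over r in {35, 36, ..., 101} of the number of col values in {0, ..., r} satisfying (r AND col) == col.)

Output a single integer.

r35=100011 pc3: +8 =8
r36=100100 pc2: +4 =12
r37=100101 pc3: +8 =20
r38=100110 pc3: +8 =28
r39=100111 pc4: +16 =44
r40=101000 pc2: +4 =48
r41=101001 pc3: +8 =56
r42=101010 pc3: +8 =64
r43=101011 pc4: +16 =80
r44=101100 pc3: +8 =88
r45=101101 pc4: +16 =104
r46=101110 pc4: +16 =120
r47=101111 pc5: +32 =152
r48=110000 pc2: +4 =156
r49=110001 pc3: +8 =164
r50=110010 pc3: +8 =172
r51=110011 pc4: +16 =188
r52=110100 pc3: +8 =196
r53=110101 pc4: +16 =212
r54=110110 pc4: +16 =228
r55=110111 pc5: +32 =260
r56=111000 pc3: +8 =268
r57=111001 pc4: +16 =284
r58=111010 pc4: +16 =300
r59=111011 pc5: +32 =332
r60=111100 pc4: +16 =348
r61=111101 pc5: +32 =380
r62=111110 pc5: +32 =412
r63=111111 pc6: +64 =476
r64=1000000 pc1: +2 =478
r65=1000001 pc2: +4 =482
r66=1000010 pc2: +4 =486
r67=1000011 pc3: +8 =494
r68=1000100 pc2: +4 =498
r69=1000101 pc3: +8 =506
r70=1000110 pc3: +8 =514
r71=1000111 pc4: +16 =530
r72=1001000 pc2: +4 =534
r73=1001001 pc3: +8 =542
r74=1001010 pc3: +8 =550
r75=1001011 pc4: +16 =566
r76=1001100 pc3: +8 =574
r77=1001101 pc4: +16 =590
r78=1001110 pc4: +16 =606
r79=1001111 pc5: +32 =638
r80=1010000 pc2: +4 =642
r81=1010001 pc3: +8 =650
r82=1010010 pc3: +8 =658
r83=1010011 pc4: +16 =674
r84=1010100 pc3: +8 =682
r85=1010101 pc4: +16 =698
r86=1010110 pc4: +16 =714
r87=1010111 pc5: +32 =746
r88=1011000 pc3: +8 =754
r89=1011001 pc4: +16 =770
r90=1011010 pc4: +16 =786
r91=1011011 pc5: +32 =818
r92=1011100 pc4: +16 =834
r93=1011101 pc5: +32 =866
r94=1011110 pc5: +32 =898
r95=1011111 pc6: +64 =962
r96=1100000 pc2: +4 =966
r97=1100001 pc3: +8 =974
r98=1100010 pc3: +8 =982
r99=1100011 pc4: +16 =998
r100=1100100 pc3: +8 =1006
r101=1100101 pc4: +16 =1022

Answer: 1022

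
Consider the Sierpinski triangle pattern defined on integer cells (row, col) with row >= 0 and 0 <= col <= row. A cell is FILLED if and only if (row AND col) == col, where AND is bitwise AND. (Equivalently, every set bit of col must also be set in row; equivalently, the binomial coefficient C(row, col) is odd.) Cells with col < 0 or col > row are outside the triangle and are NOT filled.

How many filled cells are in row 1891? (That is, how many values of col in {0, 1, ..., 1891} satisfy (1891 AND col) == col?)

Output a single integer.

1891 in binary = 11101100011
popcount(1891) = number of 1-bits in 11101100011 = 7
A col c satisfies (1891 AND c) == c iff every set bit of c is also set in 1891; each of the 7 set bits of 1891 can independently be on or off in c.
count = 2^7 = 128

Answer: 128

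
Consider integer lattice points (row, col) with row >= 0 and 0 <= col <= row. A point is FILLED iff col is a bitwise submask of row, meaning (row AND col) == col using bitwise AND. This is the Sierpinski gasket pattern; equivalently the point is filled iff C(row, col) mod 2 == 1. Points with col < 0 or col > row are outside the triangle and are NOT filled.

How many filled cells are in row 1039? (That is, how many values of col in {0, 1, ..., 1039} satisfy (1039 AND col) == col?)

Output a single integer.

1039 in binary = 10000001111
popcount(1039) = number of 1-bits in 10000001111 = 5
A col c satisfies (1039 AND c) == c iff every set bit of c is also set in 1039; each of the 5 set bits of 1039 can independently be on or off in c.
count = 2^5 = 32

Answer: 32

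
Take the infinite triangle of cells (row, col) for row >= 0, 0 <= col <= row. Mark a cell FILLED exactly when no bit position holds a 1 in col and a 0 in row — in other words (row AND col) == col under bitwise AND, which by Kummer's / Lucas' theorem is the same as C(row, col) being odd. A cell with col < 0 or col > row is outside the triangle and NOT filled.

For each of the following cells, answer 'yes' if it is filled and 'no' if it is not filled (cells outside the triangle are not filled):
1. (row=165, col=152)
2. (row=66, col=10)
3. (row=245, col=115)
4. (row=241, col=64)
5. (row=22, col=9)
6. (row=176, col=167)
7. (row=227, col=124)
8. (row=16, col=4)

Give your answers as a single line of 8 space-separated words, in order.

(165,152): row=0b10100101, col=0b10011000, row AND col = 0b10000000 = 128; 128 != 152 -> empty
(66,10): row=0b1000010, col=0b1010, row AND col = 0b10 = 2; 2 != 10 -> empty
(245,115): row=0b11110101, col=0b1110011, row AND col = 0b1110001 = 113; 113 != 115 -> empty
(241,64): row=0b11110001, col=0b1000000, row AND col = 0b1000000 = 64; 64 == 64 -> filled
(22,9): row=0b10110, col=0b1001, row AND col = 0b0 = 0; 0 != 9 -> empty
(176,167): row=0b10110000, col=0b10100111, row AND col = 0b10100000 = 160; 160 != 167 -> empty
(227,124): row=0b11100011, col=0b1111100, row AND col = 0b1100000 = 96; 96 != 124 -> empty
(16,4): row=0b10000, col=0b100, row AND col = 0b0 = 0; 0 != 4 -> empty

Answer: no no no yes no no no no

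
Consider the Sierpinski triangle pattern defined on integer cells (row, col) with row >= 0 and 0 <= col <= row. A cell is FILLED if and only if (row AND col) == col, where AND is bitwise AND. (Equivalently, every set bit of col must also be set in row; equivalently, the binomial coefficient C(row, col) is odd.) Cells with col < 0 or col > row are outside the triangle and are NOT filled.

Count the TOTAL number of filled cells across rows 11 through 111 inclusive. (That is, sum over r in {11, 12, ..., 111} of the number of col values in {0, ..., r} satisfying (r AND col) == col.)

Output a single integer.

Answer: 1502

Derivation:
r11=1011 pc3: +8 =8
r12=1100 pc2: +4 =12
r13=1101 pc3: +8 =20
r14=1110 pc3: +8 =28
r15=1111 pc4: +16 =44
r16=10000 pc1: +2 =46
r17=10001 pc2: +4 =50
r18=10010 pc2: +4 =54
r19=10011 pc3: +8 =62
r20=10100 pc2: +4 =66
r21=10101 pc3: +8 =74
r22=10110 pc3: +8 =82
r23=10111 pc4: +16 =98
r24=11000 pc2: +4 =102
r25=11001 pc3: +8 =110
r26=11010 pc3: +8 =118
r27=11011 pc4: +16 =134
r28=11100 pc3: +8 =142
r29=11101 pc4: +16 =158
r30=11110 pc4: +16 =174
r31=11111 pc5: +32 =206
r32=100000 pc1: +2 =208
r33=100001 pc2: +4 =212
r34=100010 pc2: +4 =216
r35=100011 pc3: +8 =224
r36=100100 pc2: +4 =228
r37=100101 pc3: +8 =236
r38=100110 pc3: +8 =244
r39=100111 pc4: +16 =260
r40=101000 pc2: +4 =264
r41=101001 pc3: +8 =272
r42=101010 pc3: +8 =280
r43=101011 pc4: +16 =296
r44=101100 pc3: +8 =304
r45=101101 pc4: +16 =320
r46=101110 pc4: +16 =336
r47=101111 pc5: +32 =368
r48=110000 pc2: +4 =372
r49=110001 pc3: +8 =380
r50=110010 pc3: +8 =388
r51=110011 pc4: +16 =404
r52=110100 pc3: +8 =412
r53=110101 pc4: +16 =428
r54=110110 pc4: +16 =444
r55=110111 pc5: +32 =476
r56=111000 pc3: +8 =484
r57=111001 pc4: +16 =500
r58=111010 pc4: +16 =516
r59=111011 pc5: +32 =548
r60=111100 pc4: +16 =564
r61=111101 pc5: +32 =596
r62=111110 pc5: +32 =628
r63=111111 pc6: +64 =692
r64=1000000 pc1: +2 =694
r65=1000001 pc2: +4 =698
r66=1000010 pc2: +4 =702
r67=1000011 pc3: +8 =710
r68=1000100 pc2: +4 =714
r69=1000101 pc3: +8 =722
r70=1000110 pc3: +8 =730
r71=1000111 pc4: +16 =746
r72=1001000 pc2: +4 =750
r73=1001001 pc3: +8 =758
r74=1001010 pc3: +8 =766
r75=1001011 pc4: +16 =782
r76=1001100 pc3: +8 =790
r77=1001101 pc4: +16 =806
r78=1001110 pc4: +16 =822
r79=1001111 pc5: +32 =854
r80=1010000 pc2: +4 =858
r81=1010001 pc3: +8 =866
r82=1010010 pc3: +8 =874
r83=1010011 pc4: +16 =890
r84=1010100 pc3: +8 =898
r85=1010101 pc4: +16 =914
r86=1010110 pc4: +16 =930
r87=1010111 pc5: +32 =962
r88=1011000 pc3: +8 =970
r89=1011001 pc4: +16 =986
r90=1011010 pc4: +16 =1002
r91=1011011 pc5: +32 =1034
r92=1011100 pc4: +16 =1050
r93=1011101 pc5: +32 =1082
r94=1011110 pc5: +32 =1114
r95=1011111 pc6: +64 =1178
r96=1100000 pc2: +4 =1182
r97=1100001 pc3: +8 =1190
r98=1100010 pc3: +8 =1198
r99=1100011 pc4: +16 =1214
r100=1100100 pc3: +8 =1222
r101=1100101 pc4: +16 =1238
r102=1100110 pc4: +16 =1254
r103=1100111 pc5: +32 =1286
r104=1101000 pc3: +8 =1294
r105=1101001 pc4: +16 =1310
r106=1101010 pc4: +16 =1326
r107=1101011 pc5: +32 =1358
r108=1101100 pc4: +16 =1374
r109=1101101 pc5: +32 =1406
r110=1101110 pc5: +32 =1438
r111=1101111 pc6: +64 =1502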